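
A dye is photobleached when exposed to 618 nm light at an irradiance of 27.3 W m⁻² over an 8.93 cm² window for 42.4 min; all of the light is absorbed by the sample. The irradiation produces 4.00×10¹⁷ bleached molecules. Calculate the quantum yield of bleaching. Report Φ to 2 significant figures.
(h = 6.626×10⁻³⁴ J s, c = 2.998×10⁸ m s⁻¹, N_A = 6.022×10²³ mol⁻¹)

Φ = 0.0021

Product: 4.00×10¹⁷ / 6.022×10²³ = 6.642×10⁻⁷ mol.
Photon energy at 618 nm: hc/λ = (6.626×10⁻³⁴)(2.998×10⁸)/(618×10⁻⁹) = 3.214×10⁻¹⁹ J.
Energy delivered: (27.3 W m⁻²)(8.93×10⁻⁴ m²)(2544 s) = 62.02 J.
Photons incident: 62.02 / 3.214×10⁻¹⁹ = 1.930×10²⁰, i.e. 1.930×10²⁰/6.022×10²³ = 3.205×10⁻⁴ mol.
Φ = 6.642×10⁻⁷ mol / 3.205×10⁻⁴ mol photons = 0.0021.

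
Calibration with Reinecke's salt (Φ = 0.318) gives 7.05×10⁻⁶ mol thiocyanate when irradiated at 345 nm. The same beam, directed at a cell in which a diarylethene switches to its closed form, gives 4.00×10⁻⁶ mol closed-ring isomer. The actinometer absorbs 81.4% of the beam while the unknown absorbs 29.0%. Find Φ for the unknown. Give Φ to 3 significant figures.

Φ = 0.506

Photons absorbed by the actinometer: 7.05×10⁻⁶ / 0.318 = 2.217×10⁻⁵ mol.
Incident flux: 2.217×10⁻⁵ / 0.814 = 2.724×10⁻⁵ einstein.
Absorbed by unknown: 0.290 × 2.724×10⁻⁵ = 7.900×10⁻⁶ mol.
Φ(unknown) = 4.00×10⁻⁶ / 7.900×10⁻⁶ = 0.506.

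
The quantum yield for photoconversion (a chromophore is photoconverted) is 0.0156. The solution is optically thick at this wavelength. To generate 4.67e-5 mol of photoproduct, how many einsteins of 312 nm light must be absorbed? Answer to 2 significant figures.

Photons that must be absorbed: 4.67e-5 / 0.0156 = 0.002994 mol.

0.0030 einstein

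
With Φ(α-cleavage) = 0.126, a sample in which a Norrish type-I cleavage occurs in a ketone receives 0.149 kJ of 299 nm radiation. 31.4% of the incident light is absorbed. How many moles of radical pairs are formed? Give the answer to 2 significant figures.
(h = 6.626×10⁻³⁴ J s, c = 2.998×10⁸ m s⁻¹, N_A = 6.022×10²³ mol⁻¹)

1.5×10⁻⁵ mol

Photon energy at 299 nm: hc/λ = (6.626×10⁻³⁴)(2.998×10⁸)/(299×10⁻⁹) = 6.644×10⁻¹⁹ J.
Incident energy: 0.149 kJ = 149 J.
Photons incident: 149 / 6.644×10⁻¹⁹ = 2.243×10²⁰, i.e. 2.243×10²⁰/6.022×10²³ = 3.725×10⁻⁴ mol.
Photons absorbed: 0.314 × 3.725×10⁻⁴ = 1.170×10⁻⁴ mol.
Product: Φ × n_abs = 0.126 × 1.170×10⁻⁴ = 1.474×10⁻⁵ mol.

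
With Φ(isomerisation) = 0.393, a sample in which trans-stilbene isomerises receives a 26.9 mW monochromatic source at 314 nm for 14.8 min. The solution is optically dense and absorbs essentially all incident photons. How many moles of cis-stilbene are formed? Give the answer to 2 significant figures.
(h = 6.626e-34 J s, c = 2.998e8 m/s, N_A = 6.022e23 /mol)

Photon energy at 314 nm: hc/λ = (6.626e-34)(2.998e8)/(314e-9) = 6.326e-19 J.
Energy delivered: (26.9 mW)(888 s) = 23.89 J.
Photons incident: 23.89 / 6.326e-19 = 3.776e19, i.e. 3.776e19/6.022e23 = 6.270e-5 mol.
Product: Φ × n_abs = 0.393 × 6.270e-5 = 2.464e-5 mol.

2.5e-5 mol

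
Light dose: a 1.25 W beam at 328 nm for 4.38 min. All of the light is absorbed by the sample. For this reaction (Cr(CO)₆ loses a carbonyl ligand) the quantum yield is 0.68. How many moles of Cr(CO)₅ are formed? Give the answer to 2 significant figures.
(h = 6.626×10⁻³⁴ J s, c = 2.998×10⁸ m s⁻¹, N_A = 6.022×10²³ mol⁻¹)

Photon energy at 328 nm: hc/λ = (6.626×10⁻³⁴)(2.998×10⁸)/(328×10⁻⁹) = 6.056×10⁻¹⁹ J.
Energy delivered: (1.25 W)(262.8 s) = 328.5 J.
Photons incident: 328.5 / 6.056×10⁻¹⁹ = 5.424×10²⁰, i.e. 5.424×10²⁰/6.022×10²³ = 9.007×10⁻⁴ mol.
Product: Φ × n_abs = 0.68 × 9.007×10⁻⁴ = 6.125×10⁻⁴ mol.

6.1×10⁻⁴ mol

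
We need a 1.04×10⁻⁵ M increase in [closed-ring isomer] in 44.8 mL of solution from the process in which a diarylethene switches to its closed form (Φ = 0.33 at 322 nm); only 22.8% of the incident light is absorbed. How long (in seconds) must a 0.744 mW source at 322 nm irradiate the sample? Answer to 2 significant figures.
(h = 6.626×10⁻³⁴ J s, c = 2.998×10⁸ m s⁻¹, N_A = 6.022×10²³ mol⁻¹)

Product: (1.04×10⁻⁵ M)(0.0448 L) = 4.659×10⁻⁷ mol.
Photons that must be absorbed: 4.659×10⁻⁷ / 0.33 = 1.412×10⁻⁶ mol.
Incident photons needed: 1.412×10⁻⁶ / 0.228 = 6.193×10⁻⁶ mol.
Photon energy: hc/λ = 6.169×10⁻¹⁹ J; per mole, 3.715×10⁵ J mol⁻¹.
Energy required: 6.193×10⁻⁶ × 3.715×10⁵ = 2.301 J.
Time: 2.301 J / 0.000744 W = 3100 s.

t ≈ 3100 s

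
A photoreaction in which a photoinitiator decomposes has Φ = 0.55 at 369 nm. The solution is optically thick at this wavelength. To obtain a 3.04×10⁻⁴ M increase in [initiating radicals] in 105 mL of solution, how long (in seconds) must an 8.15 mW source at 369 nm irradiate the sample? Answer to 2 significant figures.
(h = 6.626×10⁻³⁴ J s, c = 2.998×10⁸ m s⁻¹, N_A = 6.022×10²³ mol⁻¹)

Product: (3.04×10⁻⁴ M)(0.105 L) = 3.192×10⁻⁵ mol.
Photons that must be absorbed: 3.192×10⁻⁵ / 0.55 = 5.804×10⁻⁵ mol.
Photon energy: hc/λ = 5.383×10⁻¹⁹ J; per mole, 3.242×10⁵ J mol⁻¹.
Energy required: 5.804×10⁻⁵ × 3.242×10⁵ = 18.82 J.
Time: 18.82 J / 0.00815 W = 2300 s.

t ≈ 2300 s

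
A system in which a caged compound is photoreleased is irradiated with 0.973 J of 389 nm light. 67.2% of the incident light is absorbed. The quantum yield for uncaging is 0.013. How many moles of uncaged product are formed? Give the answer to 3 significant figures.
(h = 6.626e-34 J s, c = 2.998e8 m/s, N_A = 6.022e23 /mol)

Photon energy at 389 nm: hc/λ = (6.626e-34)(2.998e8)/(389e-9) = 5.107e-19 J.
Photons incident: 0.973 / 5.107e-19 = 1.905e18, i.e. 1.905e18/6.022e23 = 3.163e-6 mol.
Photons absorbed: 0.672 × 3.163e-6 = 2.126e-6 mol.
Product: Φ × n_abs = 0.013 × 2.126e-6 = 2.764e-8 mol.

2.76e-8 mol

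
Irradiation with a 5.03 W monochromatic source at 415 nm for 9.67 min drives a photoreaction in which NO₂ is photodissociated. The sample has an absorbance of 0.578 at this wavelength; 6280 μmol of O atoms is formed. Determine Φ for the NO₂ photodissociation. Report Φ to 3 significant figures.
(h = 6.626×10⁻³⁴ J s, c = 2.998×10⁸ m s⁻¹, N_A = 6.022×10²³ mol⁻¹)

Φ = 0.843

Product: 6280 μmol = 0.00628 mol.
Photon energy at 415 nm: hc/λ = (6.626×10⁻³⁴)(2.998×10⁸)/(415×10⁻⁹) = 4.787×10⁻¹⁹ J.
Energy delivered: (5.03 W)(580.2 s) = 2918 J.
Photons incident: 2918 / 4.787×10⁻¹⁹ = 6.096×10²¹, i.e. 6.096×10²¹/6.022×10²³ = 0.01012 mol.
Fraction absorbed: 1 − 10^(−0.578) = 0.7358.
Photons absorbed: 0.7358 × 0.01012 = 0.007446 mol.
Φ = 0.00628 mol / 0.007446 mol photons = 0.843.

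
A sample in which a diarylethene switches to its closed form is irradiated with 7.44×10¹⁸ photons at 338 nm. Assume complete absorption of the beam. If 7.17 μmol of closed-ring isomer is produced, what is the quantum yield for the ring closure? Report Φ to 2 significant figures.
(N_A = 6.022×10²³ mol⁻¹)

Product: 7.17 μmol = 7.17×10⁻⁶ mol.
Moles of photons: 7.44×10¹⁸ / 6.022×10²³ = 1.235×10⁻⁵ mol.
Φ = 7.17×10⁻⁶ mol / 1.235×10⁻⁵ mol photons = 0.58.

Φ = 0.58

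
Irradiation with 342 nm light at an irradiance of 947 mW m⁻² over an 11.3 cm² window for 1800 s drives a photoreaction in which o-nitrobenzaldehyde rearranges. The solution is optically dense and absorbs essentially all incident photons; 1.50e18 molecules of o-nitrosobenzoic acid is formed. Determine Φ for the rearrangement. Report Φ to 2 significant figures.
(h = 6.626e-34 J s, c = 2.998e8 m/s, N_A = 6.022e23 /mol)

Φ = 0.45

Product: 1.50e18 / 6.022e23 = 2.491e-6 mol.
Photon energy at 342 nm: hc/λ = (6.626e-34)(2.998e8)/(342e-9) = 5.808e-19 J.
Energy delivered: (947 mW m⁻²)(11.3e-4 m²)(1800 s) = 1.926 J.
Photons incident: 1.926 / 5.808e-19 = 3.316e18, i.e. 3.316e18/6.022e23 = 5.506e-6 mol.
Φ = 2.491e-6 mol / 5.506e-6 mol photons = 0.45.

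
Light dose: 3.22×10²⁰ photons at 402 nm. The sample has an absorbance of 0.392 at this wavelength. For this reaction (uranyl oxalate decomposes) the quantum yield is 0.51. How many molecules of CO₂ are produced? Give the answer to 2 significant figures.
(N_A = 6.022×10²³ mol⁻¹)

9.8×10¹⁹ molecules

Moles of photons: 3.22×10²⁰ / 6.022×10²³ = 5.347×10⁻⁴ mol.
Fraction absorbed: 1 − 10^(−0.392) = 0.5945.
Photons absorbed: 0.5945 × 5.347×10⁻⁴ = 3.179×10⁻⁴ mol.
Product: Φ × n_abs = 0.51 × 3.179×10⁻⁴ = 1.621×10⁻⁴ mol.
As a count: 1.621×10⁻⁴ × 6.022×10²³ = 9.8×10¹⁹.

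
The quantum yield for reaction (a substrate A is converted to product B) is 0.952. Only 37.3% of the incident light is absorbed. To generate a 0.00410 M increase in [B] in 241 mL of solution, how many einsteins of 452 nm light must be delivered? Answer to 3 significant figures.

Product: (0.00410 M)(0.241 L) = 9.881e-4 mol.
Photons that must be absorbed: 9.881e-4 / 0.952 = 0.001038 mol.
Incident photons needed: 0.001038 / 0.373 = 0.002783 mol.

0.00278 einstein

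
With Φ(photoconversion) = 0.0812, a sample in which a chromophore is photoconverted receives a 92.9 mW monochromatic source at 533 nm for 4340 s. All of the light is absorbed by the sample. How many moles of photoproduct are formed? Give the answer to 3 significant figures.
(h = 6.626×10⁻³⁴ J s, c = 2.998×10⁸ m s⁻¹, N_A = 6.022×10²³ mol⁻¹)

1.46×10⁻⁴ mol

Photon energy at 533 nm: hc/λ = (6.626×10⁻³⁴)(2.998×10⁸)/(533×10⁻⁹) = 3.727×10⁻¹⁹ J.
Energy delivered: (92.9 mW)(4340 s) = 403.2 J.
Photons incident: 403.2 / 3.727×10⁻¹⁹ = 1.082×10²¹, i.e. 1.082×10²¹/6.022×10²³ = 0.001797 mol.
Product: Φ × n_abs = 0.0812 × 0.001797 = 1.459×10⁻⁴ mol.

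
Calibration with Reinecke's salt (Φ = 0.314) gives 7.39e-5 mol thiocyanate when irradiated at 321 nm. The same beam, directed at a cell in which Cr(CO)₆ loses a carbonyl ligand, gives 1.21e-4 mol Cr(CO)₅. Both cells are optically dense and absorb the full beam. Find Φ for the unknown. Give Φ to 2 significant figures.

Φ = 0.51

Photons absorbed by the actinometer: 7.39e-5 / 0.314 = 2.354e-4 mol.
Φ(unknown) = 1.21e-4 / 2.354e-4 = 0.51.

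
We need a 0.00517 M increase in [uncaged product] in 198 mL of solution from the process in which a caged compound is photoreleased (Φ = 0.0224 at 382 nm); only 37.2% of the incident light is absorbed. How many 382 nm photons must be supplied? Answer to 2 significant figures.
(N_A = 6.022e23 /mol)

Product: (0.00517 M)(0.198 L) = 0.001024 mol.
Photons that must be absorbed: 0.001024 / 0.0224 = 0.04571 mol.
Incident photons needed: 0.04571 / 0.372 = 0.1229 mol.
Photon count: 0.1229 × 6.022e23 = 7.4e22.

7.4e22 photons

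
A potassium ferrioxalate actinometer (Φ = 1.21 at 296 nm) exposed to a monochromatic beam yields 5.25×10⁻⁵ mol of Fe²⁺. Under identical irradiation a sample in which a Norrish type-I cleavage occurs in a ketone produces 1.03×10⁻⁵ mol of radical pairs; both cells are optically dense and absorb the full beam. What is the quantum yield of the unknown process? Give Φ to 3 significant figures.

Photons absorbed by the actinometer: 5.25×10⁻⁵ / 1.21 = 4.339×10⁻⁵ mol.
Φ(unknown) = 1.03×10⁻⁵ / 4.339×10⁻⁵ = 0.237.

Φ = 0.237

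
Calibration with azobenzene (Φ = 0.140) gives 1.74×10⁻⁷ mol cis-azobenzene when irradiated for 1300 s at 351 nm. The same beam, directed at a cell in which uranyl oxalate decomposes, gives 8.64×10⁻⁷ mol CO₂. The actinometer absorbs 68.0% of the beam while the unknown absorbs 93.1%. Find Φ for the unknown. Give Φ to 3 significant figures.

Φ = 0.508

Photons absorbed by the actinometer: 1.74×10⁻⁷ / 0.140 = 1.243×10⁻⁶ mol.
Incident flux: 1.243×10⁻⁶ / 0.680 = 1.828×10⁻⁶ einstein.
Absorbed by unknown: 0.931 × 1.828×10⁻⁶ = 1.702×10⁻⁶ mol.
Φ(unknown) = 8.64×10⁻⁷ / 1.702×10⁻⁶ = 0.508.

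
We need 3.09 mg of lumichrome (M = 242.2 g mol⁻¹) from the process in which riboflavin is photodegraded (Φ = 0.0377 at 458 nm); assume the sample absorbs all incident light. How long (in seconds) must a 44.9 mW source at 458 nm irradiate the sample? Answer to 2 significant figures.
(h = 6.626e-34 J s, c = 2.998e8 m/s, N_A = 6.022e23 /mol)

t ≈ 2000 s

Product: 3.09 mg / 242.2 g mol⁻¹ = 1.276e-5 mol.
Photons that must be absorbed: 1.276e-5 / 0.0377 = 3.385e-4 mol.
Photon energy: hc/λ = 4.337e-19 J; per mole, 2.612e5 J mol⁻¹.
Energy required: 3.385e-4 × 2.612e5 = 88.42 J.
Time: 88.42 J / 0.0449 W = 2000 s.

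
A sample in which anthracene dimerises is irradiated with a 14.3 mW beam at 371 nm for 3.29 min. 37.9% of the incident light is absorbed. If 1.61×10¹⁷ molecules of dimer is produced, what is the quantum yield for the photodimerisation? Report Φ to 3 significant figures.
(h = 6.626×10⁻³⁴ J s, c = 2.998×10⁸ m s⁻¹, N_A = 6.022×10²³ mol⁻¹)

Φ = 0.0806

Product: 1.61×10¹⁷ / 6.022×10²³ = 2.674×10⁻⁷ mol.
Photon energy at 371 nm: hc/λ = (6.626×10⁻³⁴)(2.998×10⁸)/(371×10⁻⁹) = 5.354×10⁻¹⁹ J.
Energy delivered: (14.3 mW)(197.4 s) = 2.823 J.
Photons incident: 2.823 / 5.354×10⁻¹⁹ = 5.273×10¹⁸, i.e. 5.273×10¹⁸/6.022×10²³ = 8.756×10⁻⁶ mol.
Photons absorbed: 0.379 × 8.756×10⁻⁶ = 3.319×10⁻⁶ mol.
Φ = 2.674×10⁻⁷ mol / 3.319×10⁻⁶ mol photons = 0.0806.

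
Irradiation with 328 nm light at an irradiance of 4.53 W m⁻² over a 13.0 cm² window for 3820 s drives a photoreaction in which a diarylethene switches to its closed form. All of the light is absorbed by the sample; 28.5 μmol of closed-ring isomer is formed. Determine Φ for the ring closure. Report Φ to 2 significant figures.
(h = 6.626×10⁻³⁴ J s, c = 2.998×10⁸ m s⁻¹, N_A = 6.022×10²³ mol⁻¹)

Product: 28.5 μmol = 2.85×10⁻⁵ mol.
Photon energy at 328 nm: hc/λ = (6.626×10⁻³⁴)(2.998×10⁸)/(328×10⁻⁹) = 6.056×10⁻¹⁹ J.
Energy delivered: (4.53 W m⁻²)(13.0×10⁻⁴ m²)(3820 s) = 22.50 J.
Photons incident: 22.50 / 6.056×10⁻¹⁹ = 3.715×10¹⁹, i.e. 3.715×10¹⁹/6.022×10²³ = 6.169×10⁻⁵ mol.
Φ = 2.85×10⁻⁵ mol / 6.169×10⁻⁵ mol photons = 0.46.

Φ = 0.46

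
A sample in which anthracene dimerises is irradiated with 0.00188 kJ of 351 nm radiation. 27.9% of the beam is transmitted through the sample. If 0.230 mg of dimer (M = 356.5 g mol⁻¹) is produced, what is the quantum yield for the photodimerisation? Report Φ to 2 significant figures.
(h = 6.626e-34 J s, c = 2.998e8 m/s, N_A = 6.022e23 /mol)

Φ = 0.16

Product: 0.230 mg / 356.5 g mol⁻¹ = 6.452e-7 mol.
Photon energy at 351 nm: hc/λ = (6.626e-34)(2.998e8)/(351e-9) = 5.659e-19 J.
Incident energy: 0.00188 kJ = 1.88 J.
Photons incident: 1.88 / 5.659e-19 = 3.322e18, i.e. 3.322e18/6.022e23 = 5.516e-6 mol.
Fraction absorbed: 1 − 27.9/100 = 0.7210.
Photons absorbed: 0.7210 × 5.516e-6 = 3.977e-6 mol.
Φ = 6.452e-7 mol / 3.977e-6 mol photons = 0.16.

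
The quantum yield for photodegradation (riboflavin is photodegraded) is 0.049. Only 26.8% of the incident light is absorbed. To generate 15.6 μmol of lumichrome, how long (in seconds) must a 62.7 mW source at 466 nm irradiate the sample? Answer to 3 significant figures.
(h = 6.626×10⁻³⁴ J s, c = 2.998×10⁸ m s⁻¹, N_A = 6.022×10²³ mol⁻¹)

Product: 15.6 μmol = 1.56×10⁻⁵ mol.
Photons that must be absorbed: 1.56×10⁻⁵ / 0.049 = 3.184×10⁻⁴ mol.
Incident photons needed: 3.184×10⁻⁴ / 0.268 = 0.001188 mol.
Photon energy: hc/λ = 4.263×10⁻¹⁹ J; per mole, 2.567×10⁵ J mol⁻¹.
Energy required: 0.001188 × 2.567×10⁵ = 305.0 J.
Time: 305.0 J / 0.0627 W = 4860 s.

t ≈ 4860 s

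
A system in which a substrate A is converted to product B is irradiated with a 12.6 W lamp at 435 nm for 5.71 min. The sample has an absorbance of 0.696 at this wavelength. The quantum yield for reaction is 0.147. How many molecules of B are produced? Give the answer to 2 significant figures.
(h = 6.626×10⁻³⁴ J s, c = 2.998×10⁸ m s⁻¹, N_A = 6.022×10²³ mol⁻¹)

1.1×10²¹ molecules

Photon energy at 435 nm: hc/λ = (6.626×10⁻³⁴)(2.998×10⁸)/(435×10⁻⁹) = 4.567×10⁻¹⁹ J.
Energy delivered: (12.6 W)(342.6 s) = 4317 J.
Photons incident: 4317 / 4.567×10⁻¹⁹ = 9.453×10²¹, i.e. 9.453×10²¹/6.022×10²³ = 0.01570 mol.
Fraction absorbed: 1 − 10^(−0.696) = 0.7986.
Photons absorbed: 0.7986 × 0.01570 = 0.01254 mol.
Product: Φ × n_abs = 0.147 × 0.01254 = 0.001843 mol.
As a count: 0.001843 × 6.022×10²³ = 1.1×10²¹.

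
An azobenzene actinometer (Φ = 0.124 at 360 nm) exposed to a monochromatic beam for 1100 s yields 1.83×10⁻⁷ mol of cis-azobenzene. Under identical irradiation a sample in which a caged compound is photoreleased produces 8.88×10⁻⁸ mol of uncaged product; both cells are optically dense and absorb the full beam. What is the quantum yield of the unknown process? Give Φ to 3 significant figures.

Photons absorbed by the actinometer: 1.83×10⁻⁷ / 0.124 = 1.476×10⁻⁶ mol.
Φ(unknown) = 8.88×10⁻⁸ / 1.476×10⁻⁶ = 0.0602.

Φ = 0.0602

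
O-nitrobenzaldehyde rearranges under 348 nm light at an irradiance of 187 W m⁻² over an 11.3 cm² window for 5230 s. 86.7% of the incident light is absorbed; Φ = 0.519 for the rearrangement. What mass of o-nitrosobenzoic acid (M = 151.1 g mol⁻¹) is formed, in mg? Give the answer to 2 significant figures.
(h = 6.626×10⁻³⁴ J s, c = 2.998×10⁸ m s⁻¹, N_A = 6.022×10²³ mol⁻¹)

220 mg

Photon energy at 348 nm: hc/λ = (6.626×10⁻³⁴)(2.998×10⁸)/(348×10⁻⁹) = 5.708×10⁻¹⁹ J.
Energy delivered: (187 W m⁻²)(11.3×10⁻⁴ m²)(5230 s) = 1105 J.
Photons incident: 1105 / 5.708×10⁻¹⁹ = 1.936×10²¹, i.e. 1.936×10²¹/6.022×10²³ = 0.003215 mol.
Photons absorbed: 0.867 × 0.003215 = 0.002787 mol.
Product: Φ × n_abs = 0.519 × 0.002787 = 0.001446 mol.
Mass: 0.001446 × 151.1 = 0.2185 g = 220 mg.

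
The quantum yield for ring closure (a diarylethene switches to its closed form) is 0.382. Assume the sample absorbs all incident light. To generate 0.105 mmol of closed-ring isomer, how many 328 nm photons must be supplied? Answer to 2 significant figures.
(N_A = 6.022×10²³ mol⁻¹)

1.7×10²⁰ photons

Product: 0.105 mmol = 1.05×10⁻⁴ mol.
Photons that must be absorbed: 1.05×10⁻⁴ / 0.382 = 2.749×10⁻⁴ mol.
Photon count: 2.749×10⁻⁴ × 6.022×10²³ = 1.7×10²⁰.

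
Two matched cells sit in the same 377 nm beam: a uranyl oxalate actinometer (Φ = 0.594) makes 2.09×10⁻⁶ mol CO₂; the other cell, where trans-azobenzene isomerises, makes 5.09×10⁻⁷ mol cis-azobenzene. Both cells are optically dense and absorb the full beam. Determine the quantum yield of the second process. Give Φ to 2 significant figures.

Φ = 0.14

Photons absorbed by the actinometer: 2.09×10⁻⁶ / 0.594 = 3.519×10⁻⁶ mol.
Φ(unknown) = 5.09×10⁻⁷ / 3.519×10⁻⁶ = 0.14.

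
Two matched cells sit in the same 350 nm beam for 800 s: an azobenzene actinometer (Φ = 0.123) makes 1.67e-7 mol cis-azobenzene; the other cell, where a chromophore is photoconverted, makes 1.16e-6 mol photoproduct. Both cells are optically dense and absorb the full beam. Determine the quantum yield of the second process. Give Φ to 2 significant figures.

Φ = 0.85

Photons absorbed by the actinometer: 1.67e-7 / 0.123 = 1.358e-6 mol.
Φ(unknown) = 1.16e-6 / 1.358e-6 = 0.85.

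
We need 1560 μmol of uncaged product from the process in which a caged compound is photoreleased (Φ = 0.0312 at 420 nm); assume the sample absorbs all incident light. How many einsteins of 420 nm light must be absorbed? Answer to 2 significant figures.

Product: 1560 μmol = 0.00156 mol.
Photons that must be absorbed: 0.00156 / 0.0312 = 0.05000 mol.

0.050 einstein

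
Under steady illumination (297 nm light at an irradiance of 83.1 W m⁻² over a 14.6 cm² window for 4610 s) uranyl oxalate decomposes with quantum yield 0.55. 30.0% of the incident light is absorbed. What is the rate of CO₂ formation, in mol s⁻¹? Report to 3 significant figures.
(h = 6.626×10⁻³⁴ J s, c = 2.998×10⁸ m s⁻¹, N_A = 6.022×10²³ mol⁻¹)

Photon energy at 297 nm: hc/λ = (6.626×10⁻³⁴)(2.998×10⁸)/(297×10⁻⁹) = 6.688×10⁻¹⁹ J.
Energy delivered: (83.1 W m⁻²)(14.6×10⁻⁴ m²)(4610 s) = 559.3 J.
Photons incident: 559.3 / 6.688×10⁻¹⁹ = 8.363×10²⁰, i.e. 8.363×10²⁰/6.022×10²³ = 0.001389 mol.
Photons absorbed: 0.300 × 0.001389 = 4.167×10⁻⁴ mol.
Product formed: 0.55 × 4.167×10⁻⁴ = 2.292×10⁻⁴ mol.
Rate: 2.292×10⁻⁴ / 4610 s = 4.97×10⁻⁸ mol s⁻¹.

4.97×10⁻⁸ mol s⁻¹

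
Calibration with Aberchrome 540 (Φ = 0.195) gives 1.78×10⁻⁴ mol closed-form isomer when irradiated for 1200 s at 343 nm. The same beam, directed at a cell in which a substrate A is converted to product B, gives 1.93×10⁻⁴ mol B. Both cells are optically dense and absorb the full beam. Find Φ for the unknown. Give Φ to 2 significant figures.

Photons absorbed by the actinometer: 1.78×10⁻⁴ / 0.195 = 9.128×10⁻⁴ mol.
Φ(unknown) = 1.93×10⁻⁴ / 9.128×10⁻⁴ = 0.21.

Φ = 0.21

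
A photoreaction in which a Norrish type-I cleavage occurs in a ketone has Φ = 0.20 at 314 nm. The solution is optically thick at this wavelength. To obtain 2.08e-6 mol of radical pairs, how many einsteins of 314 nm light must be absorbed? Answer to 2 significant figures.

1.0e-5 einstein

Photons that must be absorbed: 2.08e-6 / 0.20 = 1.040e-5 mol.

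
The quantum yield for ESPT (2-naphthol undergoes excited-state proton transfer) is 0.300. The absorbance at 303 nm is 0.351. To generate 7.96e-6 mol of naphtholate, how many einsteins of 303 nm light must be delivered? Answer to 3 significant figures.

4.79e-5 einstein

Photons that must be absorbed: 7.96e-6 / 0.300 = 2.653e-5 mol.
Fraction absorbed: 1 − 10^(−0.351) = 0.5543.
Incident photons needed: 2.653e-5 / 0.5543 = 4.786e-5 mol.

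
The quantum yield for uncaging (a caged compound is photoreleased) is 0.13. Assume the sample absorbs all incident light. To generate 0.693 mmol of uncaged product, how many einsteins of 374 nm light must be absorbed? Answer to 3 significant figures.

Product: 0.693 mmol = 6.93×10⁻⁴ mol.
Photons that must be absorbed: 6.93×10⁻⁴ / 0.13 = 0.005331 mol.

0.00533 einstein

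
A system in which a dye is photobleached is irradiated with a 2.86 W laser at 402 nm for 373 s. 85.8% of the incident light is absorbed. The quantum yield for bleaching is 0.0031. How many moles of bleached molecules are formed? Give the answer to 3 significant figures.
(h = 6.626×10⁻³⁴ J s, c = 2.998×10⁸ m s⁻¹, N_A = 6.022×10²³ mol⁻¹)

9.54×10⁻⁶ mol

Photon energy at 402 nm: hc/λ = (6.626×10⁻³⁴)(2.998×10⁸)/(402×10⁻⁹) = 4.941×10⁻¹⁹ J.
Energy delivered: (2.86 W)(373 s) = 1067 J.
Photons incident: 1067 / 4.941×10⁻¹⁹ = 2.159×10²¹, i.e. 2.159×10²¹/6.022×10²³ = 0.003585 mol.
Photons absorbed: 0.858 × 0.003585 = 0.003076 mol.
Product: Φ × n_abs = 0.0031 × 0.003076 = 9.536×10⁻⁶ mol.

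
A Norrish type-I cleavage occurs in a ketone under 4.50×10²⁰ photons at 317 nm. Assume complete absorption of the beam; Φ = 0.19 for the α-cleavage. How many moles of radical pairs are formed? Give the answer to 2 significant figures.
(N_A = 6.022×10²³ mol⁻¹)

1.4×10⁻⁴ mol

Moles of photons: 4.50×10²⁰ / 6.022×10²³ = 7.473×10⁻⁴ mol.
Product: Φ × n_abs = 0.19 × 7.473×10⁻⁴ = 1.420×10⁻⁴ mol.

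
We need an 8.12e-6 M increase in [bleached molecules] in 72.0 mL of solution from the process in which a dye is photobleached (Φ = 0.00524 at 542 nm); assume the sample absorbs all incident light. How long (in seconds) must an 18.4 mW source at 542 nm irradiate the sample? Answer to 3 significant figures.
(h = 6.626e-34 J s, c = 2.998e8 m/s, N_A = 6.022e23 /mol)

Product: (8.12e-6 M)(0.072 L) = 5.846e-7 mol.
Photons that must be absorbed: 5.846e-7 / 0.00524 = 1.116e-4 mol.
Photon energy: hc/λ = 3.665e-19 J; per mole, 2.207e5 J mol⁻¹.
Energy required: 1.116e-4 × 2.207e5 = 24.63 J.
Time: 24.63 J / 0.0184 W = 1340 s.

t ≈ 1340 s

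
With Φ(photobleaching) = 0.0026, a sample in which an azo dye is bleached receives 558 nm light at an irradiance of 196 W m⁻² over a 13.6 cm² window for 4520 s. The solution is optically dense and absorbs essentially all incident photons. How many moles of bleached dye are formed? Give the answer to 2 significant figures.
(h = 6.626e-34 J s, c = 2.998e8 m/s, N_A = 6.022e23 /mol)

Photon energy at 558 nm: hc/λ = (6.626e-34)(2.998e8)/(558e-9) = 3.560e-19 J.
Energy delivered: (196 W m⁻²)(13.6e-4 m²)(4520 s) = 1205 J.
Photons incident: 1205 / 3.560e-19 = 3.385e21, i.e. 3.385e21/6.022e23 = 0.005621 mol.
Product: Φ × n_abs = 0.0026 × 0.005621 = 1.461e-5 mol.

1.5e-5 mol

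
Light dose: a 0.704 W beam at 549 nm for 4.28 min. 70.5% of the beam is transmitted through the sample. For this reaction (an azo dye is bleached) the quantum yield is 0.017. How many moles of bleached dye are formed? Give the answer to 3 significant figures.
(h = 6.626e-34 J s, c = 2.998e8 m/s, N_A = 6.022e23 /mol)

4.16e-6 mol

Photon energy at 549 nm: hc/λ = (6.626e-34)(2.998e8)/(549e-9) = 3.618e-19 J.
Energy delivered: (0.704 W)(256.8 s) = 180.8 J.
Photons incident: 180.8 / 3.618e-19 = 4.997e20, i.e. 4.997e20/6.022e23 = 8.298e-4 mol.
Fraction absorbed: 1 − 70.5/100 = 0.2950.
Photons absorbed: 0.2950 × 8.298e-4 = 2.448e-4 mol.
Product: Φ × n_abs = 0.017 × 2.448e-4 = 4.162e-6 mol.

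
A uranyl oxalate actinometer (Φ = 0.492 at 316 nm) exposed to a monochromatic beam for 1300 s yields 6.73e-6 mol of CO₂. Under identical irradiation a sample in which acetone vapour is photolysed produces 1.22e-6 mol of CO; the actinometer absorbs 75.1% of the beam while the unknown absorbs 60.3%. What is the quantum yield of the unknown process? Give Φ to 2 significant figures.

Photons absorbed by the actinometer: 6.73e-6 / 0.492 = 1.368e-5 mol.
Incident flux: 1.368e-5 / 0.751 = 1.822e-5 einstein.
Absorbed by unknown: 0.603 × 1.822e-5 = 1.099e-5 mol.
Φ(unknown) = 1.22e-6 / 1.099e-5 = 0.11.

Φ = 0.11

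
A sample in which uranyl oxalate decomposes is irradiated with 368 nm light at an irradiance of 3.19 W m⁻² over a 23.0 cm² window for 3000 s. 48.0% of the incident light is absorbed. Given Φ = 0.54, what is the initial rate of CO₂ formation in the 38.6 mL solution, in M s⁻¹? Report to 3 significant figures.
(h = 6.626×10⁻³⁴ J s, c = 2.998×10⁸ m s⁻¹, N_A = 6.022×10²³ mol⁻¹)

1.52×10⁻⁷ M s⁻¹

Photon energy at 368 nm: hc/λ = (6.626×10⁻³⁴)(2.998×10⁸)/(368×10⁻⁹) = 5.398×10⁻¹⁹ J.
Energy delivered: (3.19 W m⁻²)(23.0×10⁻⁴ m²)(3000 s) = 22.01 J.
Photons incident: 22.01 / 5.398×10⁻¹⁹ = 4.077×10¹⁹, i.e. 4.077×10¹⁹/6.022×10²³ = 6.770×10⁻⁵ mol.
Photons absorbed: 0.480 × 6.770×10⁻⁵ = 3.250×10⁻⁵ mol.
Product formed: 0.54 × 3.250×10⁻⁵ = 1.755×10⁻⁵ mol.
Rate: 1.755×10⁻⁵ mol / (3000 s × 0.0386 L) = 1.52×10⁻⁷ M s⁻¹.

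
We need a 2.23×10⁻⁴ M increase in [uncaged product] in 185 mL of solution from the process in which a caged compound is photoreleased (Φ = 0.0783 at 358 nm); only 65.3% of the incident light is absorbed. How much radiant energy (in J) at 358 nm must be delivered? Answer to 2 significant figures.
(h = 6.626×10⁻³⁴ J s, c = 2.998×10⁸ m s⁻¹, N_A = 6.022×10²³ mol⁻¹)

Product: (2.23×10⁻⁴ M)(0.185 L) = 4.126×10⁻⁵ mol.
Photons that must be absorbed: 4.126×10⁻⁵ / 0.0783 = 5.269×10⁻⁴ mol.
Incident photons needed: 5.269×10⁻⁴ / 0.653 = 8.069×10⁻⁴ mol.
Photon energy: hc/λ = 5.549×10⁻¹⁹ J; per mole, 3.342×10⁵ J mol⁻¹.
Energy required: 8.069×10⁻⁴ × 3.342×10⁵ = 270 J.

270 J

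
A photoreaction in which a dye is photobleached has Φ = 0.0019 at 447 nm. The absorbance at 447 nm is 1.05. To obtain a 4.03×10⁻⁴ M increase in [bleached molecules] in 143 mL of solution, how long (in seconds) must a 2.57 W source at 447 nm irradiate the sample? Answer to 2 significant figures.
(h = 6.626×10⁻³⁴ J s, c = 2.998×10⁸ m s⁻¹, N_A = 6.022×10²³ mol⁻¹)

Product: (4.03×10⁻⁴ M)(0.143 L) = 5.763×10⁻⁵ mol.
Photons that must be absorbed: 5.763×10⁻⁵ / 0.0019 = 0.03033 mol.
Fraction absorbed: 1 − 10^(−1.05) = 0.9109.
Incident photons needed: 0.03033 / 0.9109 = 0.03330 mol.
Photon energy: hc/λ = 4.444×10⁻¹⁹ J; per mole, 2.676×10⁵ J mol⁻¹.
Energy required: 0.03330 × 2.676×10⁵ = 8911 J.
Time: 8911 J / 2.57 W = 3500 s.

t ≈ 3500 s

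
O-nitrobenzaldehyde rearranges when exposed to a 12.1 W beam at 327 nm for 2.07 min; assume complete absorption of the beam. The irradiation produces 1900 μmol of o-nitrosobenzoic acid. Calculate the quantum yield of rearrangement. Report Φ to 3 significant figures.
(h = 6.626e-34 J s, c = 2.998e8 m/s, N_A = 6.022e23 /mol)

Φ = 0.463

Product: 1900 μmol = 0.00190 mol.
Photon energy at 327 nm: hc/λ = (6.626e-34)(2.998e8)/(327e-9) = 6.075e-19 J.
Energy delivered: (12.1 W)(124.2 s) = 1503 J.
Photons incident: 1503 / 6.075e-19 = 2.474e21, i.e. 2.474e21/6.022e23 = 0.004108 mol.
Φ = 0.00190 mol / 0.004108 mol photons = 0.463.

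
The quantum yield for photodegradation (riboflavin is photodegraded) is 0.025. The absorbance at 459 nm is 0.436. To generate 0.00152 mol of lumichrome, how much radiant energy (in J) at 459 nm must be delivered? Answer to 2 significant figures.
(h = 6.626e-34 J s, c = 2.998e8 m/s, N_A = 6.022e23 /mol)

2.5e4 J

Photons that must be absorbed: 0.00152 / 0.025 = 0.06080 mol.
Fraction absorbed: 1 − 10^(−0.436) = 0.6336.
Incident photons needed: 0.06080 / 0.6336 = 0.09596 mol.
Photon energy: hc/λ = 4.328e-19 J; per mole, 2.606e5 J mol⁻¹.
Energy required: 0.09596 × 2.606e5 = 2.5e4 J.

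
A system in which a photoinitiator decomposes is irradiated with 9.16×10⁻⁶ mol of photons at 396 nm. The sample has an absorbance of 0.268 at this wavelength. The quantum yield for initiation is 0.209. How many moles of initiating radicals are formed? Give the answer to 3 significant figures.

8.82×10⁻⁷ mol

Fraction absorbed: 1 − 10^(−0.268) = 0.4605.
Photons absorbed: 0.4605 × 9.16×10⁻⁶ = 4.218×10⁻⁶ mol.
Product: Φ × n_abs = 0.209 × 4.218×10⁻⁶ = 8.816×10⁻⁷ mol.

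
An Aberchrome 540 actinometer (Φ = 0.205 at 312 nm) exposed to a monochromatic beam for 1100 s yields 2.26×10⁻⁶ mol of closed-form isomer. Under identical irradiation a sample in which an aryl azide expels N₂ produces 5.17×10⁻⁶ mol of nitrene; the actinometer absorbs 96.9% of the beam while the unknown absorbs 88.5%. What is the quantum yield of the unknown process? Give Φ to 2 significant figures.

Φ = 0.51

Photons absorbed by the actinometer: 2.26×10⁻⁶ / 0.205 = 1.102×10⁻⁵ mol.
Incident flux: 1.102×10⁻⁵ / 0.969 = 1.137×10⁻⁵ einstein.
Absorbed by unknown: 0.885 × 1.137×10⁻⁵ = 1.006×10⁻⁵ mol.
Φ(unknown) = 5.17×10⁻⁶ / 1.006×10⁻⁵ = 0.51.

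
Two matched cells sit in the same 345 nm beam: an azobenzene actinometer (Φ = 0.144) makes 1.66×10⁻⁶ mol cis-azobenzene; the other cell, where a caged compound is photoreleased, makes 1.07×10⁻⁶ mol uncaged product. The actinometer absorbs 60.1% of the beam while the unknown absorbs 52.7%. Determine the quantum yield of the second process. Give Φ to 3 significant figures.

Φ = 0.106

Photons absorbed by the actinometer: 1.66×10⁻⁶ / 0.144 = 1.153×10⁻⁵ mol.
Incident flux: 1.153×10⁻⁵ / 0.601 = 1.918×10⁻⁵ einstein.
Absorbed by unknown: 0.527 × 1.918×10⁻⁵ = 1.011×10⁻⁵ mol.
Φ(unknown) = 1.07×10⁻⁶ / 1.011×10⁻⁵ = 0.106.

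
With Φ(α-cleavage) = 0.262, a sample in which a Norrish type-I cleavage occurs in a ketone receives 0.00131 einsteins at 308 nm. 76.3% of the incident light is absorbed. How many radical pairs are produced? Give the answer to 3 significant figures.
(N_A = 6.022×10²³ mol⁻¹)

1.58×10²⁰ radical pairs

Photons absorbed: 0.763 × 0.00131 = 9.995×10⁻⁴ mol.
Product: Φ × n_abs = 0.262 × 9.995×10⁻⁴ = 2.619×10⁻⁴ mol.
As a count: 2.619×10⁻⁴ × 6.022×10²³ = 1.58×10²⁰.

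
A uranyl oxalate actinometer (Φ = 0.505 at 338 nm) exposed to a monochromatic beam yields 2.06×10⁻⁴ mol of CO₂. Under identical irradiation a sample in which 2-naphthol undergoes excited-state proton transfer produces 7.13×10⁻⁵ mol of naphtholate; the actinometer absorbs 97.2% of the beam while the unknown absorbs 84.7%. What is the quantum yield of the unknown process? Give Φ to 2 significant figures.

Φ = 0.20

Photons absorbed by the actinometer: 2.06×10⁻⁴ / 0.505 = 4.079×10⁻⁴ mol.
Incident flux: 4.079×10⁻⁴ / 0.972 = 4.197×10⁻⁴ einstein.
Absorbed by unknown: 0.847 × 4.197×10⁻⁴ = 3.555×10⁻⁴ mol.
Φ(unknown) = 7.13×10⁻⁵ / 3.555×10⁻⁴ = 0.20.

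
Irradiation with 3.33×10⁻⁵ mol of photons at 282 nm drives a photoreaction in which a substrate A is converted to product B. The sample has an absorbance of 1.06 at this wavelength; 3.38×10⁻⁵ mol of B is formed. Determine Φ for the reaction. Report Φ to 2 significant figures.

Fraction absorbed: 1 − 10^(−1.06) = 0.9129.
Photons absorbed: 0.9129 × 3.33×10⁻⁵ = 3.040×10⁻⁵ mol.
Φ = 3.38×10⁻⁵ mol / 3.040×10⁻⁵ mol photons = 1.1.

Φ = 1.1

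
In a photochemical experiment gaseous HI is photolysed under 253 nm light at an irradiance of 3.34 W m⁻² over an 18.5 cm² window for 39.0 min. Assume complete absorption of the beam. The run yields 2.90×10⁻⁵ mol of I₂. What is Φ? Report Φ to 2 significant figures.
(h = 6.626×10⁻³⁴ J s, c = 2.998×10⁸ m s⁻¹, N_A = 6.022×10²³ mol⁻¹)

Φ = 0.95

Photon energy at 253 nm: hc/λ = (6.626×10⁻³⁴)(2.998×10⁸)/(253×10⁻⁹) = 7.852×10⁻¹⁹ J.
Energy delivered: (3.34 W m⁻²)(18.5×10⁻⁴ m²)(2340 s) = 14.46 J.
Photons incident: 14.46 / 7.852×10⁻¹⁹ = 1.842×10¹⁹, i.e. 1.842×10¹⁹/6.022×10²³ = 3.059×10⁻⁵ mol.
Φ = 2.90×10⁻⁵ mol / 3.059×10⁻⁵ mol photons = 0.95.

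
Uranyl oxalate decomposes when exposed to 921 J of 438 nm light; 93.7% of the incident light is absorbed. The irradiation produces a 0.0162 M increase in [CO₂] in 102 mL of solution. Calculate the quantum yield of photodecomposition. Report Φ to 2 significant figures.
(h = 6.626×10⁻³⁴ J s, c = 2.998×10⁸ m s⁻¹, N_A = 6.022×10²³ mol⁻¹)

Φ = 0.52

Product: (0.0162 M)(0.102 L) = 0.001652 mol.
Photon energy at 438 nm: hc/λ = (6.626×10⁻³⁴)(2.998×10⁸)/(438×10⁻⁹) = 4.535×10⁻¹⁹ J.
Photons incident: 921 / 4.535×10⁻¹⁹ = 2.031×10²¹, i.e. 2.031×10²¹/6.022×10²³ = 0.003373 mol.
Photons absorbed: 0.937 × 0.003373 = 0.003161 mol.
Φ = 0.001652 mol / 0.003161 mol photons = 0.52.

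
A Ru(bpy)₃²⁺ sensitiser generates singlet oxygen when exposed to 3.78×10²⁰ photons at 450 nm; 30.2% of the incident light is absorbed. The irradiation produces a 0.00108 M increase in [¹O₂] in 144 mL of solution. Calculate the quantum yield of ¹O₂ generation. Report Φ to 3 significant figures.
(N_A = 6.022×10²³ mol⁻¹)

Φ = 0.820

Product: (0.00108 M)(0.144 L) = 1.555×10⁻⁴ mol.
Moles of photons: 3.78×10²⁰ / 6.022×10²³ = 6.277×10⁻⁴ mol.
Photons absorbed: 0.302 × 6.277×10⁻⁴ = 1.896×10⁻⁴ mol.
Φ = 1.555×10⁻⁴ mol / 1.896×10⁻⁴ mol photons = 0.820.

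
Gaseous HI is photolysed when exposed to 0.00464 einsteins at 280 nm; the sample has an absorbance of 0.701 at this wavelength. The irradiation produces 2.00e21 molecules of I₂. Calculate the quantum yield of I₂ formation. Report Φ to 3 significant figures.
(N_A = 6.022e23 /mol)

Product: 2.00e21 / 6.022e23 = 0.003321 mol.
Fraction absorbed: 1 − 10^(−0.701) = 0.8009.
Photons absorbed: 0.8009 × 0.00464 = 0.003716 mol.
Φ = 0.003321 mol / 0.003716 mol photons = 0.894.

Φ = 0.894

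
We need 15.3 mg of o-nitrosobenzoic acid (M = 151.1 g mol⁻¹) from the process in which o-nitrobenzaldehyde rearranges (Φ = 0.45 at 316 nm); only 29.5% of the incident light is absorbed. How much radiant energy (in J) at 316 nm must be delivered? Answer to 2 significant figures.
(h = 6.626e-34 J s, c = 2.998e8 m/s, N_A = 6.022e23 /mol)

290 J

Product: 15.3 mg / 151.1 g mol⁻¹ = 1.013e-4 mol.
Photons that must be absorbed: 1.013e-4 / 0.45 = 2.251e-4 mol.
Incident photons needed: 2.251e-4 / 0.295 = 7.631e-4 mol.
Photon energy: hc/λ = 6.286e-19 J; per mole, 3.785e5 J mol⁻¹.
Energy required: 7.631e-4 × 3.785e5 = 290 J.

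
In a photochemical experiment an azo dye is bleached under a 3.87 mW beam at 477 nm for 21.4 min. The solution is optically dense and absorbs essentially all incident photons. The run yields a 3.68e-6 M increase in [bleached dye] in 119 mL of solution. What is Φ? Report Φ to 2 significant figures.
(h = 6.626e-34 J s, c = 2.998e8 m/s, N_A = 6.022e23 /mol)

Φ = 0.022

Product: (3.68e-6 M)(0.119 L) = 4.379e-7 mol.
Photon energy at 477 nm: hc/λ = (6.626e-34)(2.998e8)/(477e-9) = 4.165e-19 J.
Energy delivered: (3.87 mW)(1284 s) = 4.969 J.
Photons incident: 4.969 / 4.165e-19 = 1.193e19, i.e. 1.193e19/6.022e23 = 1.981e-5 mol.
Φ = 4.379e-7 mol / 1.981e-5 mol photons = 0.022.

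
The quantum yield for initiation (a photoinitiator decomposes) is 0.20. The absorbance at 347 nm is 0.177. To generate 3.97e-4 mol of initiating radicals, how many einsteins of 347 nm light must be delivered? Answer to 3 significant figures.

0.00593 einstein

Photons that must be absorbed: 3.97e-4 / 0.20 = 0.001985 mol.
Fraction absorbed: 1 − 10^(−0.177) = 0.3347.
Incident photons needed: 0.001985 / 0.3347 = 0.005931 mol.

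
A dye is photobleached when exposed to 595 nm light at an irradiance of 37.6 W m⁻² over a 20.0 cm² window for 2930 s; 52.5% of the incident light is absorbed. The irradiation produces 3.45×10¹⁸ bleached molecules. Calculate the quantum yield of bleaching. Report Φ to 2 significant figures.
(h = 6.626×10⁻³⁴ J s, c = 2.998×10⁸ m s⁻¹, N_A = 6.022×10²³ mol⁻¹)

Product: 3.45×10¹⁸ / 6.022×10²³ = 5.729×10⁻⁶ mol.
Photon energy at 595 nm: hc/λ = (6.626×10⁻³⁴)(2.998×10⁸)/(595×10⁻⁹) = 3.339×10⁻¹⁹ J.
Energy delivered: (37.6 W m⁻²)(20.0×10⁻⁴ m²)(2930 s) = 220.3 J.
Photons incident: 220.3 / 3.339×10⁻¹⁹ = 6.598×10²⁰, i.e. 6.598×10²⁰/6.022×10²³ = 0.001096 mol.
Photons absorbed: 0.525 × 0.001096 = 5.754×10⁻⁴ mol.
Φ = 5.729×10⁻⁶ mol / 5.754×10⁻⁴ mol photons = 0.010.

Φ = 0.010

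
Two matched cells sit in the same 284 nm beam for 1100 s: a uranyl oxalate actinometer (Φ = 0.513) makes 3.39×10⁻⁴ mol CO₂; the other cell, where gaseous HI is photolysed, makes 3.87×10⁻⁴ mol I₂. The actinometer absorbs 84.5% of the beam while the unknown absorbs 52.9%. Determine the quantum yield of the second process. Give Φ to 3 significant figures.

Φ = 0.935

Photons absorbed by the actinometer: 3.39×10⁻⁴ / 0.513 = 6.608×10⁻⁴ mol.
Incident flux: 6.608×10⁻⁴ / 0.845 = 7.820×10⁻⁴ einstein.
Absorbed by unknown: 0.529 × 7.820×10⁻⁴ = 4.137×10⁻⁴ mol.
Φ(unknown) = 3.87×10⁻⁴ / 4.137×10⁻⁴ = 0.935.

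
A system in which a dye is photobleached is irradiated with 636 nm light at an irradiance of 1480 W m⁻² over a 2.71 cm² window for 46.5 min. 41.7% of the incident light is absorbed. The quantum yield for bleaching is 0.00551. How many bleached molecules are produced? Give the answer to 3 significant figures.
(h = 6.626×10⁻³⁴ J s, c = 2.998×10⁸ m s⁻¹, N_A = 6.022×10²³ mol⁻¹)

Photon energy at 636 nm: hc/λ = (6.626×10⁻³⁴)(2.998×10⁸)/(636×10⁻⁹) = 3.123×10⁻¹⁹ J.
Energy delivered: (1480 W m⁻²)(2.71×10⁻⁴ m²)(2790 s) = 1119 J.
Photons incident: 1119 / 3.123×10⁻¹⁹ = 3.583×10²¹, i.e. 3.583×10²¹/6.022×10²³ = 0.005950 mol.
Photons absorbed: 0.417 × 0.005950 = 0.002481 mol.
Product: Φ × n_abs = 0.00551 × 0.002481 = 1.367×10⁻⁵ mol.
As a count: 1.367×10⁻⁵ × 6.022×10²³ = 8.23×10¹⁸.

8.23×10¹⁸ bleached molecules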